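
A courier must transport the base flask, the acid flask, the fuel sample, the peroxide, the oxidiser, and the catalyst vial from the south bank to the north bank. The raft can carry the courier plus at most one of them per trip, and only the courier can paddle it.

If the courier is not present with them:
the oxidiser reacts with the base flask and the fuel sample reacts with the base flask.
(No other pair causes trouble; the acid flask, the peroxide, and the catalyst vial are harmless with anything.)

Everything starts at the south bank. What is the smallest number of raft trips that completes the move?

Counting alone: the courier can take at most 1 across per trip to the north bank, so moving all 6 needs at least 6 loaded trips out, with a return between consecutive ones — at least 11 crossings.
The safety rule pushes this higher. Following every safe sequence of crossings, the most of the 6 that can be at the north bank as the raft arrives there on crossing 11 is 5 — never all 6.
So no plan with fewer than 13 crossings exists, and this one achieves 13:
1. Courier goes to the north bank with the base flask.  [the south bank: the acid flask, the catalyst vial, the fuel sample, the oxidiser, the peroxide | the north bank: the base flask]
2. Courier goes back to the south bank alone.  [the south bank: the acid flask, the catalyst vial, the fuel sample, the oxidiser, the peroxide | the north bank: the base flask]
3. Courier goes to the north bank with the acid flask.  [the south bank: the catalyst vial, the fuel sample, the oxidiser, the peroxide | the north bank: the acid flask, the base flask]
4. Courier goes back to the south bank alone.  [the south bank: the catalyst vial, the fuel sample, the oxidiser, the peroxide | the north bank: the acid flask, the base flask]
5. Courier goes to the north bank with the fuel sample.  [the south bank: the catalyst vial, the oxidiser, the peroxide | the north bank: the acid flask, the base flask, the fuel sample]
6. Courier goes back to the south bank with the base flask.  [the south bank: the base flask, the catalyst vial, the oxidiser, the peroxide | the north bank: the acid flask, the fuel sample]
7. Courier goes to the north bank with the oxidiser.  [the south bank: the base flask, the catalyst vial, the peroxide | the north bank: the acid flask, the fuel sample, the oxidiser]
8. Courier goes back to the south bank alone.  [the south bank: the base flask, the catalyst vial, the peroxide | the north bank: the acid flask, the fuel sample, the oxidiser]
9. Courier goes to the north bank with the peroxide.  [the south bank: the base flask, the catalyst vial | the north bank: the acid flask, the fuel sample, the oxidiser, the peroxide]
10. Courier goes back to the south bank alone.  [the south bank: the base flask, the catalyst vial | the north bank: the acid flask, the fuel sample, the oxidiser, the peroxide]
11. Courier goes to the north bank with the catalyst vial.  [the south bank: the base flask | the north bank: the acid flask, the catalyst vial, the fuel sample, the oxidiser, the peroxide]
12. Courier goes back to the south bank alone.  [the south bank: the base flask | the north bank: the acid flask, the catalyst vial, the fuel sample, the oxidiser, the peroxide]
13. Courier goes to the north bank with the base flask.  [the south bank: — | the north bank: the acid flask, the base flask, the catalyst vial, the fuel sample, the oxidiser, the peroxide]

13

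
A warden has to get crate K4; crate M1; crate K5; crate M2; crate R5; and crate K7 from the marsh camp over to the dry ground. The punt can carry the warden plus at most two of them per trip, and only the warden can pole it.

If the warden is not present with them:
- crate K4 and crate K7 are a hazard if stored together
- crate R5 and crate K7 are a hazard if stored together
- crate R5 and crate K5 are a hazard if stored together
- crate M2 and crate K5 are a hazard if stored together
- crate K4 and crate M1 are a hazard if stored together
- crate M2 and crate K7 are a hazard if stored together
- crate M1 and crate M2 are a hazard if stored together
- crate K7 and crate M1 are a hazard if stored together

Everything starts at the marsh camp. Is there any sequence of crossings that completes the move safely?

No

Whatever the first load, the items left behind include a forbidden pair without the warden. No opening move is safe, so no plan exists.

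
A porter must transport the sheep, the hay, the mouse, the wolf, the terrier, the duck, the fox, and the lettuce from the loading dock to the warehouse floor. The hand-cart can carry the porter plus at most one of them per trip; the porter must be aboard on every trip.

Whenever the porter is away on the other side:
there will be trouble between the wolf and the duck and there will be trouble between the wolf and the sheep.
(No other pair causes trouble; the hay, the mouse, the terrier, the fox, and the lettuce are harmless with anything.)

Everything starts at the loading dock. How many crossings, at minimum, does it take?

Counting alone: the porter can take at most 1 across per trip to the warehouse floor, so moving all 8 needs at least 8 loaded trips out, with a return between consecutive ones — at least 15 crossings.
The safety rule pushes this higher. Following every safe sequence of crossings, the most of the 8 that can be at the warehouse floor as the hand-cart arrives there on crossing 15 is 7 — never all 8.
So no plan with fewer than 17 crossings exists, and this one achieves 17:
1. Porter goes to the warehouse floor with the wolf.
2. Porter goes back to the loading dock alone.
3. Porter goes to the warehouse floor with the sheep.
4. Porter goes back to the loading dock with the wolf.
5. Porter goes to the warehouse floor with the duck.
6. Porter goes back to the loading dock alone.
7. Porter goes to the warehouse floor with the hay.
8. Porter goes back to the loading dock alone.
9. Porter goes to the warehouse floor with the mouse.
10. Porter goes back to the loading dock alone.
11. Porter goes to the warehouse floor with the terrier.
12. Porter goes back to the loading dock alone.
13. Porter goes to the warehouse floor with the fox.
14. Porter goes back to the loading dock alone.
15. Porter goes to the warehouse floor with the lettuce.
16. Porter goes back to the loading dock alone.
17. Porter goes to the warehouse floor with the wolf.

17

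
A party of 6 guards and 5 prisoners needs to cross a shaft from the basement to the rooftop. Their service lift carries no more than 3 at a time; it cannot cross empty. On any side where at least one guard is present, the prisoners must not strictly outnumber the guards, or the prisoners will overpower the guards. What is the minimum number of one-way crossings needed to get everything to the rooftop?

Counting alone: each trip to the rooftop takes at most 3 across and each return brings at least 1 back, so after t trips out (and t−1 returns) at most 3t − (t−1) of the 11 are across; that first reaches 11 at t = 5, so at least 9 crossings are needed.
The plan below uses exactly 9 crossings, so it is optimal:
1. 3 prisoners → the rooftop.  (the basement: 6G 2P; the rooftop: 0G 3P)
2. 1 prisoner ← the basement.  (the basement: 6G 3P; the rooftop: 0G 2P)
3. 3 guards → the rooftop.  (the basement: 3G 3P; the rooftop: 3G 2P)
4. 1 guard ← the basement.  (the basement: 4G 3P; the rooftop: 2G 2P)
5. 2 guards and 1 prisoner → the rooftop.  (the basement: 2G 2P; the rooftop: 4G 3P)
6. 1 guard ← the basement.  (the basement: 3G 2P; the rooftop: 3G 3P)
7. 2 guards and 1 prisoner → the rooftop.  (the basement: 1G 1P; the rooftop: 5G 4P)
8. 1 guard ← the basement.  (the basement: 2G 1P; the rooftop: 4G 4P)
9. 2 guards and 1 prisoner → the rooftop.  (the basement: 0G 0P; the rooftop: 6G 5P)

9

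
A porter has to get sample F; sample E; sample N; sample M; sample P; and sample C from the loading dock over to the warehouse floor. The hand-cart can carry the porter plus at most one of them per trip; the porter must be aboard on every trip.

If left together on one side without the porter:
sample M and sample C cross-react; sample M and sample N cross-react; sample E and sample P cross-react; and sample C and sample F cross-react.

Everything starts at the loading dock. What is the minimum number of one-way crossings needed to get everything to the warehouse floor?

Whatever the first load, the items left behind include a forbidden pair without the porter. No opening move is safe, so no plan exists.

impossible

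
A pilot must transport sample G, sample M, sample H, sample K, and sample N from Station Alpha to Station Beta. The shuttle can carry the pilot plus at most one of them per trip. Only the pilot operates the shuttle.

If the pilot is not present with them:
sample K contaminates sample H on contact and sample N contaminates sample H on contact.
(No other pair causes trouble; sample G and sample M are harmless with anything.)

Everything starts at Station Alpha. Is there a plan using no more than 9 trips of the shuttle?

No

Counting alone: the pilot can take at most 1 across per trip to Station Beta, so moving all 5 needs at least 5 loaded trips out, with a return between consecutive ones — at least 9 crossings.
The safety rule pushes this higher. Following every safe sequence of crossings, the most of the 5 that can be at Station Beta as the shuttle arrives there on crossing 9 is 4 — never all 5.
So the move cannot be finished within 9 crossings. (The shortest complete plan takes 11:)
1. Pilot goes to Station Beta with sample H.  [Station Alpha: sample G, sample K, sample M, sample N | Station Beta: sample H]
2. Pilot goes back to Station Alpha alone.  [Station Alpha: sample G, sample K, sample M, sample N | Station Beta: sample H]
3. Pilot goes to Station Beta with sample G.  [Station Alpha: sample K, sample M, sample N | Station Beta: sample G, sample H]
4. Pilot goes back to Station Alpha alone.  [Station Alpha: sample K, sample M, sample N | Station Beta: sample G, sample H]
5. Pilot goes to Station Beta with sample M.  [Station Alpha: sample K, sample N | Station Beta: sample G, sample H, sample M]
6. Pilot goes back to Station Alpha alone.  [Station Alpha: sample K, sample N | Station Beta: sample G, sample H, sample M]
7. Pilot goes to Station Beta with sample K.  [Station Alpha: sample N | Station Beta: sample G, sample H, sample K, sample M]
8. Pilot goes back to Station Alpha with sample H.  [Station Alpha: sample H, sample N | Station Beta: sample G, sample K, sample M]
9. Pilot goes to Station Beta with sample N.  [Station Alpha: sample H | Station Beta: sample G, sample K, sample M, sample N]
10. Pilot goes back to Station Alpha alone.  [Station Alpha: sample H | Station Beta: sample G, sample K, sample M, sample N]
11. Pilot goes to Station Beta with sample H.  [Station Alpha: — | Station Beta: sample G, sample H, sample K, sample M, sample N]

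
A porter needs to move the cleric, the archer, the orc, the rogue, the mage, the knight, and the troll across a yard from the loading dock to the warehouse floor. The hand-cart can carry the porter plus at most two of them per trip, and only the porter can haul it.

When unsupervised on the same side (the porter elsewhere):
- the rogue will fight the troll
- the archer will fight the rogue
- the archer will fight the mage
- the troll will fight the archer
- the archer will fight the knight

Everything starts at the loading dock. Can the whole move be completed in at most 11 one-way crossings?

Yes

Yes — this plan uses 11 crossings (≤ 11):
1. Porter goes to the warehouse floor with the archer and the rogue.
2. Porter goes back to the loading dock with the archer.
3. Porter goes to the warehouse floor with the archer and the cleric.
4. Porter goes back to the loading dock with the archer.
5. Porter goes to the warehouse floor with the archer and the orc.
6. Porter goes back to the loading dock with the archer.
7. Porter goes to the warehouse floor with the archer and the mage.
8. Porter goes back to the loading dock with the archer.
9. Porter goes to the warehouse floor with the archer and the knight.
10. Porter goes back to the loading dock with the archer.
11. Porter goes to the warehouse floor with the archer and the troll.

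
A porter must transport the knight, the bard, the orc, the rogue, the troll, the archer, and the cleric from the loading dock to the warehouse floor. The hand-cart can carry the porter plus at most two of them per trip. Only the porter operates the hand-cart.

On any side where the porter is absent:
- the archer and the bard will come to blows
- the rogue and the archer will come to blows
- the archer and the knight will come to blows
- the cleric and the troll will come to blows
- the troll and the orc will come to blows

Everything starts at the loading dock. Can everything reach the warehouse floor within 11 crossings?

Yes — this plan uses 9 crossings (≤ 11):
1. Porter goes to the warehouse floor with the archer and the troll.
2. Porter goes back to the loading dock alone.
3. Porter goes to the warehouse floor with the knight.
4. Porter goes back to the loading dock with the archer.
5. Porter goes to the warehouse floor with the bard and the rogue.
6. Porter goes back to the loading dock alone.
7. Porter goes to the warehouse floor with the cleric and the orc.
8. Porter goes back to the loading dock with the troll.
9. Porter goes to the warehouse floor with the archer and the troll.

Yes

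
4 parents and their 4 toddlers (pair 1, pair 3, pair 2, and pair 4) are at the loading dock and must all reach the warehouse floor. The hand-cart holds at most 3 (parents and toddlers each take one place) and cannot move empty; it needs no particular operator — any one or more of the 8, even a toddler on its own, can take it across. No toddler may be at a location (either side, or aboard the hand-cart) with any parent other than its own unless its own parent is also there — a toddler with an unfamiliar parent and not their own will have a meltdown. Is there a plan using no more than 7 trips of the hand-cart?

Counting alone: each trip to the warehouse floor takes at most 3 across and each return brings at least 1 back, so after t trips out (and t−1 returns) at most 3t − (t−1) of the 8 are across; that first reaches 8 at t = 4, so at least 7 crossings are needed.
The safety rule pushes this higher. Following every safe sequence of crossings, the most of the 8 that can be at the warehouse floor as the hand-cart arrives there on crossing 7 is 7 — never all 8.
So the move cannot be finished within 7 crossings. (The shortest complete plan takes 9:)
1. parent 1 and toddler 1 cross → the warehouse floor.
2. parent 1 crosses ← the loading dock.
3. parent 1, parent 3, and toddler 3 cross → the warehouse floor.
4. parent 1 and toddler 1 cross ← the loading dock.
5. parent 1, parent 2, and parent 4 cross → the warehouse floor.
6. toddler 3 crosses ← the loading dock.
7. toddler 1 and toddler 3 cross → the warehouse floor.
8. toddler 1 crosses ← the loading dock.
9. toddler 1, toddler 2, and toddler 4 cross → the warehouse floor.

No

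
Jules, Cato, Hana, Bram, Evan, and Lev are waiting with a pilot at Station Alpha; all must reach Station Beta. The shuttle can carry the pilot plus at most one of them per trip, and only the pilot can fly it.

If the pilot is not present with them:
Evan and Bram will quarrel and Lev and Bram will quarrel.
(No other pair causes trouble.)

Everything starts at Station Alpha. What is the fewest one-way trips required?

Counting alone: the pilot can take at most 1 across per trip to Station Beta, so moving all 6 needs at least 6 loaded trips out, with a return between consecutive ones — at least 11 crossings.
The safety rule pushes this higher. Following every safe sequence of crossings, the most of the 6 that can be at Station Beta as the shuttle arrives there on crossing 11 is 5 — never all 6.
So no plan with fewer than 13 crossings exists, and this one achieves 13:
1. Pilot goes to Station Beta with Bram.
2. Pilot goes back to Station Alpha alone.
3. Pilot goes to Station Beta with Jules.
4. Pilot goes back to Station Alpha alone.
5. Pilot goes to Station Beta with Cato.
6. Pilot goes back to Station Alpha alone.
7. Pilot goes to Station Beta with Hana.
8. Pilot goes back to Station Alpha alone.
9. Pilot goes to Station Beta with Evan.
10. Pilot goes back to Station Alpha with Bram.
11. Pilot goes to Station Beta with Lev.
12. Pilot goes back to Station Alpha alone.
13. Pilot goes to Station Beta with Bram.

13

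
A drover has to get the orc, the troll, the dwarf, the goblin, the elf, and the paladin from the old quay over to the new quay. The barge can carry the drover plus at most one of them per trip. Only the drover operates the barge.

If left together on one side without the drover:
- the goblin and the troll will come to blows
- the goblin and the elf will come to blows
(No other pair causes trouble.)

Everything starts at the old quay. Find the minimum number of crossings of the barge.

Counting alone: the drover can take at most 1 across per trip to the new quay, so moving all 6 needs at least 6 loaded trips out, with a return between consecutive ones — at least 11 crossings.
The safety rule pushes this higher. Following every safe sequence of crossings, the most of the 6 that can be at the new quay as the barge arrives there on crossing 11 is 5 — never all 6.
So no plan with fewer than 13 crossings exists, and this one achieves 13:
1. Drover goes to the new quay with the goblin.
2. Drover goes back to the old quay alone.
3. Drover goes to the new quay with the orc.
4. Drover goes back to the old quay alone.
5. Drover goes to the new quay with the troll.
6. Drover goes back to the old quay with the goblin.
7. Drover goes to the new quay with the elf.
8. Drover goes back to the old quay alone.
9. Drover goes to the new quay with the dwarf.
10. Drover goes back to the old quay alone.
11. Drover goes to the new quay with the paladin.
12. Drover goes back to the old quay alone.
13. Drover goes to the new quay with the goblin.

13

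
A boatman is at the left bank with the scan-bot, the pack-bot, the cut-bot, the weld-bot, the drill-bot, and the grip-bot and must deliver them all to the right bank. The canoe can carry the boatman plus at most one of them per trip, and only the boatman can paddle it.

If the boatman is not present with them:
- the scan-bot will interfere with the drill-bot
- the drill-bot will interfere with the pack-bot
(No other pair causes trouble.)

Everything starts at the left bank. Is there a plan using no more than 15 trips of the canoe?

Yes

Yes — this plan uses 13 crossings (≤ 15):
1. Boatman goes to the right bank with the drill-bot.  [the left bank: the cut-bot, the grip-bot, the pack-bot, the scan-bot, the weld-bot | the right bank: the drill-bot]
2. Boatman goes back to the left bank alone.  [the left bank: the cut-bot, the grip-bot, the pack-bot, the scan-bot, the weld-bot | the right bank: the drill-bot]
3. Boatman goes to the right bank with the scan-bot.  [the left bank: the cut-bot, the grip-bot, the pack-bot, the weld-bot | the right bank: the drill-bot, the scan-bot]
4. Boatman goes back to the left bank with the drill-bot.  [the left bank: the cut-bot, the drill-bot, the grip-bot, the pack-bot, the weld-bot | the right bank: the scan-bot]
5. Boatman goes to the right bank with the pack-bot.  [the left bank: the cut-bot, the drill-bot, the grip-bot, the weld-bot | the right bank: the pack-bot, the scan-bot]
6. Boatman goes back to the left bank alone.  [the left bank: the cut-bot, the drill-bot, the grip-bot, the weld-bot | the right bank: the pack-bot, the scan-bot]
7. Boatman goes to the right bank with the cut-bot.  [the left bank: the drill-bot, the grip-bot, the weld-bot | the right bank: the cut-bot, the pack-bot, the scan-bot]
8. Boatman goes back to the left bank alone.  [the left bank: the drill-bot, the grip-bot, the weld-bot | the right bank: the cut-bot, the pack-bot, the scan-bot]
9. Boatman goes to the right bank with the weld-bot.  [the left bank: the drill-bot, the grip-bot | the right bank: the cut-bot, the pack-bot, the scan-bot, the weld-bot]
10. Boatman goes back to the left bank alone.  [the left bank: the drill-bot, the grip-bot | the right bank: the cut-bot, the pack-bot, the scan-bot, the weld-bot]
11. Boatman goes to the right bank with the grip-bot.  [the left bank: the drill-bot | the right bank: the cut-bot, the grip-bot, the pack-bot, the scan-bot, the weld-bot]
12. Boatman goes back to the left bank alone.  [the left bank: the drill-bot | the right bank: the cut-bot, the grip-bot, the pack-bot, the scan-bot, the weld-bot]
13. Boatman goes to the right bank with the drill-bot.  [the left bank: — | the right bank: the cut-bot, the drill-bot, the grip-bot, the pack-bot, the scan-bot, the weld-bot]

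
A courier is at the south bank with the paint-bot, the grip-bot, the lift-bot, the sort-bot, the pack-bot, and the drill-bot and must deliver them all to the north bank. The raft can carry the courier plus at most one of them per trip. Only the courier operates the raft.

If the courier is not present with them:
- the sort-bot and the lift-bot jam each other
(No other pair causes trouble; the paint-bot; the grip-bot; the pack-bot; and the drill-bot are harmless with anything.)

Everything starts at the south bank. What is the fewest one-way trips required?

11

Counting alone: the courier can take at most 1 across per trip to the north bank, so moving all 6 needs at least 6 loaded trips out, with a return between consecutive ones — at least 11 crossings.
The plan below uses exactly 11 crossings, so it is optimal:
1. Courier goes to the north bank with the lift-bot.
2. Courier goes back to the south bank alone.
3. Courier goes to the north bank with the paint-bot.
4. Courier goes back to the south bank alone.
5. Courier goes to the north bank with the grip-bot.
6. Courier goes back to the south bank alone.
7. Courier goes to the north bank with the pack-bot.
8. Courier goes back to the south bank alone.
9. Courier goes to the north bank with the drill-bot.
10. Courier goes back to the south bank alone.
11. Courier goes to the north bank with the sort-bot.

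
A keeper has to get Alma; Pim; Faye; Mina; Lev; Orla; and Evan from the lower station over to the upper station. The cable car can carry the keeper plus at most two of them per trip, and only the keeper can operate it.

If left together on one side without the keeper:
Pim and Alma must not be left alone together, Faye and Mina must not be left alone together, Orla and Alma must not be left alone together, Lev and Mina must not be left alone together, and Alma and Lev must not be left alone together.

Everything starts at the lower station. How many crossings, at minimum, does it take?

Counting alone: the keeper can take at most 2 across per trip to the upper station, so moving all 7 needs at least 4 loaded trips out, with a return between consecutive ones — at least 7 crossings.
The safety rule pushes this higher. Following every safe sequence of crossings, the most of the 7 that can be at the upper station as the cable car arrives there on crossing 7 is 6 — never all 7.
So no plan with fewer than 9 crossings exists, and this one achieves 9:
1. Keeper goes to the upper station with Alma and Mina.
2. Keeper goes back to the lower station alone.
3. Keeper goes to the upper station with Pim.
4. Keeper goes back to the lower station with Alma.
5. Keeper goes to the upper station with Lev and Orla.
6. Keeper goes back to the lower station with Mina.
7. Keeper goes to the upper station with Evan and Faye.
8. Keeper goes back to the lower station alone.
9. Keeper goes to the upper station with Alma and Mina.

9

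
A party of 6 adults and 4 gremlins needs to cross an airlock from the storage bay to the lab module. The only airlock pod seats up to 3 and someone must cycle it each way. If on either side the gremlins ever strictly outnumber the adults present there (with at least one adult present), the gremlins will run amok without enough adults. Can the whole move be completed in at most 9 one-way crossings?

Yes — this plan uses 9 crossings (≤ 9):
1. 2 gremlins → the lab module.  (the storage bay: 6A 2G; the lab module: 0A 2G)
2. 1 gremlin ← the storage bay.  (the storage bay: 6A 3G; the lab module: 0A 1G)
3. 3 gremlins → the lab module.  (the storage bay: 6A 0G; the lab module: 0A 4G)
4. 1 gremlin ← the storage bay.  (the storage bay: 6A 1G; the lab module: 0A 3G)
5. 3 adults → the lab module.  (the storage bay: 3A 1G; the lab module: 3A 3G)
6. 1 gremlin ← the storage bay.  (the storage bay: 3A 2G; the lab module: 3A 2G)
7. 1 adult and 2 gremlins → the lab module.  (the storage bay: 2A 0G; the lab module: 4A 4G)
8. 1 gremlin ← the storage bay.  (the storage bay: 2A 1G; the lab module: 4A 3G)
9. 2 adults and 1 gremlin → the lab module.  (the storage bay: 0A 0G; the lab module: 6A 4G)

Yes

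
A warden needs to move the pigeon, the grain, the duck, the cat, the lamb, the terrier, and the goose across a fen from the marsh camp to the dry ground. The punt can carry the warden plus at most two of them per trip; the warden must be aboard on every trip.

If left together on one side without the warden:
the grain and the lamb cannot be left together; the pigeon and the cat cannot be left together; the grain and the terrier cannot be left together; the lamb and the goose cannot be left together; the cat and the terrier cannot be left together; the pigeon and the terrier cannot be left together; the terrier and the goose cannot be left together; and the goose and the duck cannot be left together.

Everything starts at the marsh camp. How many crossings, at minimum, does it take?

impossible

Whatever the first load, the items left behind include a forbidden pair without the warden. No opening move is safe, so no plan exists.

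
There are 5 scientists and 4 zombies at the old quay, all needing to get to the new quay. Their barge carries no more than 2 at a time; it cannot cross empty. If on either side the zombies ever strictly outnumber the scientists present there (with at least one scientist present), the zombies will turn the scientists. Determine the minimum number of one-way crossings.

Counting alone: each trip to the new quay takes at most 2 across and each return brings at least 1 back, so after t trips out (and t−1 returns) at most 2t − (t−1) of the 9 are across; that first reaches 9 at t = 8, so at least 15 crossings are needed.
The plan below uses exactly 15 crossings, so it is optimal:
1. 2 zombies → the new quay.  (the old quay: 5S 2Z; the new quay: 0S 2Z)
2. 1 zombie ← the old quay.  (the old quay: 5S 3Z; the new quay: 0S 1Z)
3. 2 zombies → the new quay.  (the old quay: 5S 1Z; the new quay: 0S 3Z)
4. 1 zombie ← the old quay.  (the old quay: 5S 2Z; the new quay: 0S 2Z)
5. 2 scientists → the new quay.  (the old quay: 3S 2Z; the new quay: 2S 2Z)
6. 1 zombie ← the old quay.  (the old quay: 3S 3Z; the new quay: 2S 1Z)
7. 1 scientist and 1 zombie → the new quay.  (the old quay: 2S 2Z; the new quay: 3S 2Z)
8. 1 scientist ← the old quay.  (the old quay: 3S 2Z; the new quay: 2S 2Z)
9. 1 scientist and 1 zombie → the new quay.  (the old quay: 2S 1Z; the new quay: 3S 3Z)
10. 1 zombie ← the old quay.  (the old quay: 2S 2Z; the new quay: 3S 2Z)
11. 1 scientist and 1 zombie → the new quay.  (the old quay: 1S 1Z; the new quay: 4S 3Z)
12. 1 scientist ← the old quay.  (the old quay: 2S 1Z; the new quay: 3S 3Z)
13. 1 scientist and 1 zombie → the new quay.  (the old quay: 1S 0Z; the new quay: 4S 4Z)
14. 1 zombie ← the old quay.  (the old quay: 1S 1Z; the new quay: 4S 3Z)
15. 1 scientist and 1 zombie → the new quay.  (the old quay: 0S 0Z; the new quay: 5S 4Z)

15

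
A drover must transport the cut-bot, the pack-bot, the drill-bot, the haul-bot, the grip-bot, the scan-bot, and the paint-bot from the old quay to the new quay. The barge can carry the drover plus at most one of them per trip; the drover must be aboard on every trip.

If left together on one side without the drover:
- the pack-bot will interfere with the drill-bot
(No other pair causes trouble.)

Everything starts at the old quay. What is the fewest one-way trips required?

13

Counting alone: the drover can take at most 1 across per trip to the new quay, so moving all 7 needs at least 7 loaded trips out, with a return between consecutive ones — at least 13 crossings.
The plan below uses exactly 13 crossings, so it is optimal:
1. Drover goes to the new quay with the pack-bot.
2. Drover goes back to the old quay alone.
3. Drover goes to the new quay with the cut-bot.
4. Drover goes back to the old quay alone.
5. Drover goes to the new quay with the haul-bot.
6. Drover goes back to the old quay alone.
7. Drover goes to the new quay with the grip-bot.
8. Drover goes back to the old quay alone.
9. Drover goes to the new quay with the scan-bot.
10. Drover goes back to the old quay alone.
11. Drover goes to the new quay with the paint-bot.
12. Drover goes back to the old quay alone.
13. Drover goes to the new quay with the drill-bot.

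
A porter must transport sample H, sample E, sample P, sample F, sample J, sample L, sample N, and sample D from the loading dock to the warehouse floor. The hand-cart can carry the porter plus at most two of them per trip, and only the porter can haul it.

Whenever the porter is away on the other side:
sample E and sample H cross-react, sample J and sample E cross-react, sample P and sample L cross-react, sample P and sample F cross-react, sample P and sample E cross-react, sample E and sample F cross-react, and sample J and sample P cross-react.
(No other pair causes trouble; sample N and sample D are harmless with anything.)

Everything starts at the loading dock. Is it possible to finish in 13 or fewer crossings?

Yes

Yes — this plan uses 13 crossings (≤ 13):
1. Porter goes to the warehouse floor with sample E and sample P.
2. Porter goes back to the loading dock with sample E.
3. Porter goes to the warehouse floor with sample E and sample H.
4. Porter goes back to the loading dock with sample E.
5. Porter goes to the warehouse floor with sample E and sample N.
6. Porter goes back to the loading dock with sample E.
7. Porter goes to the warehouse floor with sample D and sample E.
8. Porter goes back to the loading dock with sample E.
9. Porter goes to the warehouse floor with sample F and sample J.
10. Porter goes back to the loading dock with sample P.
11. Porter goes to the warehouse floor with sample E and sample L.
12. Porter goes back to the loading dock with sample E.
13. Porter goes to the warehouse floor with sample E and sample P.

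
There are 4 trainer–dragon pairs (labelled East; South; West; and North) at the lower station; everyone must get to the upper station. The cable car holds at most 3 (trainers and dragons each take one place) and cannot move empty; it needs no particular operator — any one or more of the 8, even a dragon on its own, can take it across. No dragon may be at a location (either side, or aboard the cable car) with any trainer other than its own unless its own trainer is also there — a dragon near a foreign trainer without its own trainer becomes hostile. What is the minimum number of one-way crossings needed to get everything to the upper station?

Counting alone: each trip to the upper station takes at most 3 across and each return brings at least 1 back, so after t trips out (and t−1 returns) at most 3t − (t−1) of the 8 are across; that first reaches 8 at t = 4, so at least 7 crossings are needed.
The safety rule pushes this higher. Following every safe sequence of crossings, the most of the 8 that can be at the upper station as the cable car arrives there on crossing 7 is 7 — never all 8.
So no plan with fewer than 9 crossings exists, and this one achieves 9:
1. dragon East and trainer East cross → the upper station.
2. trainer East crosses ← the lower station.
3. dragon South, trainer East, and trainer South cross → the upper station.
4. dragon East and trainer East cross ← the lower station.
5. trainer East, trainer North, and trainer West cross → the upper station.
6. dragon South crosses ← the lower station.
7. dragon East and dragon South cross → the upper station.
8. dragon East crosses ← the lower station.
9. dragon East, dragon North, and dragon West cross → the upper station.

9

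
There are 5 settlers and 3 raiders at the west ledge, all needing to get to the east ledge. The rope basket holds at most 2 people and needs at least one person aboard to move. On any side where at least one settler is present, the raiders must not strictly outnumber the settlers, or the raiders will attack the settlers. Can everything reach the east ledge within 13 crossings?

Yes

Yes — this plan uses 13 crossings (≤ 13):
1. 2 raiders → the east ledge.  (the west ledge: 5S 1R; the east ledge: 0S 2R)
2. 1 raider ← the west ledge.  (the west ledge: 5S 2R; the east ledge: 0S 1R)
3. 2 raiders → the east ledge.  (the west ledge: 5S 0R; the east ledge: 0S 3R)
4. 1 raider ← the west ledge.  (the west ledge: 5S 1R; the east ledge: 0S 2R)
5. 2 settlers → the east ledge.  (the west ledge: 3S 1R; the east ledge: 2S 2R)
6. 1 raider ← the west ledge.  (the west ledge: 3S 2R; the east ledge: 2S 1R)
7. 1 settler and 1 raider → the east ledge.  (the west ledge: 2S 1R; the east ledge: 3S 2R)
8. 1 raider ← the west ledge.  (the west ledge: 2S 2R; the east ledge: 3S 1R)
9. 2 raiders → the east ledge.  (the west ledge: 2S 0R; the east ledge: 3S 3R)
10. 1 raider ← the west ledge.  (the west ledge: 2S 1R; the east ledge: 3S 2R)
11. 1 settler and 1 raider → the east ledge.  (the west ledge: 1S 0R; the east ledge: 4S 3R)
12. 1 raider ← the west ledge.  (the west ledge: 1S 1R; the east ledge: 4S 2R)
13. 1 settler and 1 raider → the east ledge.  (the west ledge: 0S 0R; the east ledge: 5S 3R)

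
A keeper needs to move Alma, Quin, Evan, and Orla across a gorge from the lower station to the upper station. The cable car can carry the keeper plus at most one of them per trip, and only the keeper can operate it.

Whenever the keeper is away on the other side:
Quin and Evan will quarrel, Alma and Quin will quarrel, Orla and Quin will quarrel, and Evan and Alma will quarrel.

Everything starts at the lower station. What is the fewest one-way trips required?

impossible

Whatever the first load, the items left behind include a forbidden pair without the keeper. No opening move is safe, so no plan exists.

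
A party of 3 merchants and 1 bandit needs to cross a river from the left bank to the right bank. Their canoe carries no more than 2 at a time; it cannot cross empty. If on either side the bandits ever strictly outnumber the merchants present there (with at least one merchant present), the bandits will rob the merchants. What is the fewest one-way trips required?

5

Counting alone: each trip to the right bank takes at most 2 across and each return brings at least 1 back, so after t trips out (and t−1 returns) at most 2t − (t−1) of the 4 are across; that first reaches 4 at t = 3, so at least 5 crossings are needed.
The plan below uses exactly 5 crossings, so it is optimal:
1. 1 merchant and 1 bandit → the right bank.  (the left bank: 2M 0B; the right bank: 1M 1B)
2. 1 bandit ← the left bank.  (the left bank: 2M 1B; the right bank: 1M 0B)
3. 1 merchant and 1 bandit → the right bank.  (the left bank: 1M 0B; the right bank: 2M 1B)
4. 1 bandit ← the left bank.  (the left bank: 1M 1B; the right bank: 2M 0B)
5. 1 merchant and 1 bandit → the right bank.  (the left bank: 0M 0B; the right bank: 3M 1B)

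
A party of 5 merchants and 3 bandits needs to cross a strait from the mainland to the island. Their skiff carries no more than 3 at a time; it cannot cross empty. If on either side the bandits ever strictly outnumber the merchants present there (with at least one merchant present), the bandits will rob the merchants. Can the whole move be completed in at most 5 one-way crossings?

No

Counting alone: each trip to the island takes at most 3 across and each return brings at least 1 back, so after t trips out (and t−1 returns) at most 3t − (t−1) of the 8 are across; that first reaches 8 at t = 4, so at least 7 crossings are needed.
Since 5 < 7, 5 crossings cannot be enough. (The shortest complete plan in fact takes 7:)
1. 2 bandits → the island.  (the mainland: 5M 1B; the island: 0M 2B)
2. 1 bandit ← the mainland.  (the mainland: 5M 2B; the island: 0M 1B)
3. 2 merchants and 1 bandit → the island.  (the mainland: 3M 1B; the island: 2M 2B)
4. 1 bandit ← the mainland.  (the mainland: 3M 2B; the island: 2M 1B)
5. 1 merchant and 2 bandits → the island.  (the mainland: 2M 0B; the island: 3M 3B)
6. 1 bandit ← the mainland.  (the mainland: 2M 1B; the island: 3M 2B)
7. 2 merchants and 1 bandit → the island.  (the mainland: 0M 0B; the island: 5M 3B)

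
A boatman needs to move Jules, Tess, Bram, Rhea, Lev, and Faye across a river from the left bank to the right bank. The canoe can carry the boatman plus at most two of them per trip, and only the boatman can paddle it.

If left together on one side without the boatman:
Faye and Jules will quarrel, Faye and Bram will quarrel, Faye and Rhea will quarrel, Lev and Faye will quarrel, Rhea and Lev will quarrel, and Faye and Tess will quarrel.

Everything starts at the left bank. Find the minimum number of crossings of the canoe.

Counting alone: the boatman can take at most 2 across per trip to the right bank, so moving all 6 needs at least 3 loaded trips out, with a return between consecutive ones — at least 5 crossings.
The safety rule pushes this higher. Following every safe sequence of crossings, the most of the 6 that can be at the right bank as the canoe arrives there on crossings 5, 7 is 4, 5 respectively — never all 6.
So no plan with fewer than 9 crossings exists, and this one achieves 9:
1. Boatman goes to the right bank with Faye and Rhea.
2. Boatman goes back to the left bank with Rhea.
3. Boatman goes to the right bank with Jules and Rhea.
4. Boatman goes back to the left bank with Faye.
5. Boatman goes to the right bank with Faye and Tess.
6. Boatman goes back to the left bank with Faye.
7. Boatman goes to the right bank with Bram and Lev.
8. Boatman goes back to the left bank with Rhea.
9. Boatman goes to the right bank with Faye and Rhea.

9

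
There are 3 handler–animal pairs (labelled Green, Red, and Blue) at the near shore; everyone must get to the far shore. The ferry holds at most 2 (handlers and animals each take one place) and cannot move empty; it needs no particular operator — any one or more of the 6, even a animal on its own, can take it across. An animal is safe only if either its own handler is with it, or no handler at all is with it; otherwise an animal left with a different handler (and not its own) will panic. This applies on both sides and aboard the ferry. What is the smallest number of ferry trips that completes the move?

Counting alone: each trip to the far shore takes at most 2 across and each return brings at least 1 back, so after t trips out (and t−1 returns) at most 2t − (t−1) of the 6 are across; that first reaches 6 at t = 5, so at least 9 crossings are needed.
The safety rule pushes this higher. Following every safe sequence of crossings, the most of the 6 that can be at the far shore as the ferry arrives there on crossing 9 is 5 — never all 6.
So no plan with fewer than 11 crossings exists, and this one achieves 11:
1. animal Green and handler Green cross → the far shore.
2. handler Green crosses ← the near shore.
3. animal Blue and animal Red cross → the far shore.
4. animal Green crosses ← the near shore.
5. handler Blue and handler Red cross → the far shore.
6. animal Red and handler Red cross ← the near shore.
7. handler Green and handler Red cross → the far shore.
8. animal Blue crosses ← the near shore.
9. animal Green and animal Red cross → the far shore.
10. handler Blue crosses ← the near shore.
11. animal Blue and handler Blue cross → the far shore.

11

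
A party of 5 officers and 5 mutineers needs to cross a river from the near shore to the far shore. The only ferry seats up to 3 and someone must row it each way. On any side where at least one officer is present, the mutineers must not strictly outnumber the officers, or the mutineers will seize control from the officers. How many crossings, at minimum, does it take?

Counting alone: each trip to the far shore takes at most 3 across and each return brings at least 1 back, so after t trips out (and t−1 returns) at most 3t − (t−1) of the 10 are across; that first reaches 10 at t = 5, so at least 9 crossings are needed.
The safety rule pushes this higher. Following every safe sequence of crossings, the most of the 10 that can be at the far shore as the ferry arrives there on crossing 9 is 9 — never all 10.
So no plan with fewer than 11 crossings exists, and this one achieves 11:
1. 2 mutineers → the far shore.  (the near shore: 5O 3M; the far shore: 0O 2M)
2. 1 mutineer ← the near shore.  (the near shore: 5O 4M; the far shore: 0O 1M)
3. 3 mutineers → the far shore.  (the near shore: 5O 1M; the far shore: 0O 4M)
4. 1 mutineer ← the near shore.  (the near shore: 5O 2M; the far shore: 0O 3M)
5. 3 officers → the far shore.  (the near shore: 2O 2M; the far shore: 3O 3M)
6. 1 officer and 1 mutineer ← the near shore.  (the near shore: 3O 3M; the far shore: 2O 2M)
7. 3 officers → the far shore.  (the near shore: 0O 3M; the far shore: 5O 2M)
8. 1 mutineer ← the near shore.  (the near shore: 0O 4M; the far shore: 5O 1M)
9. 2 mutineers → the far shore.  (the near shore: 0O 2M; the far shore: 5O 3M)
10. 1 mutineer ← the near shore.  (the near shore: 0O 3M; the far shore: 5O 2M)
11. 3 mutineers → the far shore.  (the near shore: 0O 0M; the far shore: 5O 5M)

11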